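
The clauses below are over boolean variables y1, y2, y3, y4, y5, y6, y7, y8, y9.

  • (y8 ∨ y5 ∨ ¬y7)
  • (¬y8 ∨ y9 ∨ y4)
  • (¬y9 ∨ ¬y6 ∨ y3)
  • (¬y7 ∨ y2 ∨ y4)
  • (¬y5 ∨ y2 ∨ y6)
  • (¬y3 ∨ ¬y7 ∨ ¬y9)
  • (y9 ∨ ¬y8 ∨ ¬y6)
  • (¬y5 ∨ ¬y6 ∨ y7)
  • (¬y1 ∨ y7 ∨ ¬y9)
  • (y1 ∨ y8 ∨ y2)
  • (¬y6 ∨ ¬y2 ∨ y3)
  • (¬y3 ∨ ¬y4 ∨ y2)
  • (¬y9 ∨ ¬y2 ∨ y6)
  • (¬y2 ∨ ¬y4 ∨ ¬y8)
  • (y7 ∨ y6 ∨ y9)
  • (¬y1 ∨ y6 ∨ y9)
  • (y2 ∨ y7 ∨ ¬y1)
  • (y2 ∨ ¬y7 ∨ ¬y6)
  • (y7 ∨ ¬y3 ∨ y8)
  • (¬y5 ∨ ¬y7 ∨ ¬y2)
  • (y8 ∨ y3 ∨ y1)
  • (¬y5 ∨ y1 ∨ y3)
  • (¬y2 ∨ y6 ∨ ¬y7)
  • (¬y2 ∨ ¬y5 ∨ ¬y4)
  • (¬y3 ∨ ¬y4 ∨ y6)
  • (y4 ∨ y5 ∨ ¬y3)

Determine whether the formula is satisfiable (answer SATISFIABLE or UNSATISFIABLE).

SATISFIABLE

Try y1 = False.
The remaining clauses are satisfied by y2 = False, y3 = False, y4 = False, y5 = False, y6 = False, y7 = False, y8 = True, y9 = True.
So y1=0, y2=0, y3=0, y4=0, y5=0, y6=0, y7=0, y8=1, y9=1 is a satisfying assignment.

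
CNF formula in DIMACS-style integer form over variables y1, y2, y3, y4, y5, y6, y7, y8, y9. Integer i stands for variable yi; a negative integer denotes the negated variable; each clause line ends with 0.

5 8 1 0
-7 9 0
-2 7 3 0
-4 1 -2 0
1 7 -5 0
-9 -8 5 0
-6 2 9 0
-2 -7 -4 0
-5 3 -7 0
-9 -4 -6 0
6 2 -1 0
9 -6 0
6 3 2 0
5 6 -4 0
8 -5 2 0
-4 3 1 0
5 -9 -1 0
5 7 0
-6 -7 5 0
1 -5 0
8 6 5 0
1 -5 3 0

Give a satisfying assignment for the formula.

Pure literal: y3 appears only positively; assign y3 = True.
Pure literal: y4 appears only negated; assign y4 = False.
Branch on y1: take y1 = True.
Branch on y2: take y2 = True.
Branch on y5: take y5 = True.
The remaining clauses are satisfied by y6 = False, y7 = True, y8 = True, y9 = True.
Every clause has at least one true literal under this assignment.
Check each clause:
  1. (y1 ∨ y5 ∨ y8) — y8 is true.
  2. (y9 ∨ ¬y7) — y9 is true.
  3. (¬y2 ∨ y3 ∨ y7) — y3 is true.
  4. (y1 ∨ ¬y2 ∨ ¬y4) — y1 is true.
  5. (y1 ∨ y7 ∨ ¬y5) — y1 is true.
  6. (y5 ∨ ¬y8 ∨ ¬y9) — y5 is true.
  7. (¬y6 ∨ y9 ∨ y2) — y9 is true.
  8. (¬y4 ∨ ¬y7 ∨ ¬y2) — ¬y4 is true.
  9. (¬y7 ∨ y3 ∨ ¬y5) — y3 is true.
  10. (¬y4 ∨ ¬y6 ∨ ¬y9) — ¬y6 is true.
  11. (y2 ∨ y6 ∨ ¬y1) — y2 is true.
  12. (¬y6 ∨ y9) — y9 is true.
  13. (y6 ∨ y2 ∨ y3) — y2 is true.
  14. (y5 ∨ y6 ∨ ¬y4) — ¬y4 is true.
  15. (¬y5 ∨ y8 ∨ y2) — y8 is true.
  16. (y3 ∨ y1 ∨ ¬y4) — y1 is true.
  17. (¬y9 ∨ y5 ∨ ¬y1) — y5 is true.
  18. (y7 ∨ y5) — y5 is true.
  19. (¬y6 ∨ ¬y7 ∨ y5) — ¬y6 is true.
  20. (y1 ∨ ¬y5) — y1 is true.
  21. (y8 ∨ y6 ∨ y5) — y8 is true.
  22. (y1 ∨ y3 ∨ ¬y5) — y3 is true.

y1=True, y2=True, y3=True, y4=False, y5=True, y6=False, y7=True, y8=True, y9=True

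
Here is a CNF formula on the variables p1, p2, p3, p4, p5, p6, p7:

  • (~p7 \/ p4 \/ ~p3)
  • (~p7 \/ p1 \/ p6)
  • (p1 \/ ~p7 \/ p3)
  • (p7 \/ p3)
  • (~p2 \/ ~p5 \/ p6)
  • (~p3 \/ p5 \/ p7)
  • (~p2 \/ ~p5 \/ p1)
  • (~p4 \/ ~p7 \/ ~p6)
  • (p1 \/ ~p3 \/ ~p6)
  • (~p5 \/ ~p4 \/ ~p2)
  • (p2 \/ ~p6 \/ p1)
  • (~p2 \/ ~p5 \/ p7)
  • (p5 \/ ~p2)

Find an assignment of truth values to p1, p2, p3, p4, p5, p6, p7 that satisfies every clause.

p1 occurs only positively in the remaining clauses — set p1 = True.
Try p2 = False.
Try p3 = True.
For the remaining variables, p4 = False, p5 = True, p6 = False, p7 = False works.

p1=T, p2=F, p3=T, p4=F, p5=T, p6=F, p7=F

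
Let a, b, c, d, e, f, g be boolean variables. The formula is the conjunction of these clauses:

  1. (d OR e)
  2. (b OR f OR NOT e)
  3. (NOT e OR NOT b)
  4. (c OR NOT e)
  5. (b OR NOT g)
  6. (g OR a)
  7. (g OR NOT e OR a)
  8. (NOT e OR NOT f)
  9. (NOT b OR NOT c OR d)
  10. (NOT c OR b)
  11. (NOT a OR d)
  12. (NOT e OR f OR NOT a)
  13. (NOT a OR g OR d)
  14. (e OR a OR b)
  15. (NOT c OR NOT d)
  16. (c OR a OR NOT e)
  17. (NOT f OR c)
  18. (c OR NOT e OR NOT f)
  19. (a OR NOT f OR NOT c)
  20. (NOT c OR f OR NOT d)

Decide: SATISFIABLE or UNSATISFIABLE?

SATISFIABLE

Try a = True.
  then d is forced to True.
  then c is forced to False.
  then e is forced to False.
  then f is forced to False.
For the remaining variables, b = True, g = True works.
Every clause has at least one true literal under this assignment.
So a = True  b = True  c = False  d = True  e = False  f = False  g = True is a satisfying assignment.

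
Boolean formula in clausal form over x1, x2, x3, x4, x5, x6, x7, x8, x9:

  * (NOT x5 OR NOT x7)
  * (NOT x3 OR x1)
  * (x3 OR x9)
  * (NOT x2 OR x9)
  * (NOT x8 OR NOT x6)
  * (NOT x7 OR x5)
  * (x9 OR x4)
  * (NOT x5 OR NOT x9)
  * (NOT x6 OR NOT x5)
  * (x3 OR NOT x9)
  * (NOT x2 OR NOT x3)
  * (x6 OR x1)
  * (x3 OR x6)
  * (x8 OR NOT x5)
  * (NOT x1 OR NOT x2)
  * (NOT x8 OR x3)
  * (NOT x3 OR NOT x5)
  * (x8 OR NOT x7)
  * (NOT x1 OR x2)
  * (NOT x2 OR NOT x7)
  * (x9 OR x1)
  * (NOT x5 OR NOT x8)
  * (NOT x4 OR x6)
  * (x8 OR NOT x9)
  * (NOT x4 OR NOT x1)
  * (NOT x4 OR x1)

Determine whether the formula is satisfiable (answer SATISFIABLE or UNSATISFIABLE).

UNSATISFIABLE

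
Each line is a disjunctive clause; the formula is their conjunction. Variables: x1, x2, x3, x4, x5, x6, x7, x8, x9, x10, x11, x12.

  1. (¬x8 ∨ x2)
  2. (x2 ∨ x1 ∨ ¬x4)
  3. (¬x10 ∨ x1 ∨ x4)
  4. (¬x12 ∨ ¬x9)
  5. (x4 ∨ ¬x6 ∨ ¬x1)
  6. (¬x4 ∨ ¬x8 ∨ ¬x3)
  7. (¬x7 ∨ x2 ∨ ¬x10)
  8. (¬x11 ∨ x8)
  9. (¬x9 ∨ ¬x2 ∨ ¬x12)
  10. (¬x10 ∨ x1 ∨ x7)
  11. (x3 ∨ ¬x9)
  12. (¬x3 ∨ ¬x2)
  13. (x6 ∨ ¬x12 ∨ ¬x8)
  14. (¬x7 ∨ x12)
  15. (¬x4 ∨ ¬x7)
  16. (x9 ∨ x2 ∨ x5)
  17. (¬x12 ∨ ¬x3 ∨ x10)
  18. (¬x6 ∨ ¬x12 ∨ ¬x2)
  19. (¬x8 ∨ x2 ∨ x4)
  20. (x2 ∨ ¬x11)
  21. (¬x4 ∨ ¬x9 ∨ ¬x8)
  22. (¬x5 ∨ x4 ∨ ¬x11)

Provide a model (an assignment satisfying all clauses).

x1=True, x2=True, x3=False, x4=True, x5=True, x6=True, x7=False, x8=True, x9=False, x10=True, x11=True, x12=False

Check each clause:
  1. (x2 ∨ ¬x8) — x2 is true.
  2. (¬x4 ∨ x2 ∨ x1) — x1 is true.
  3. (x4 ∨ ¬x10 ∨ x1) — x1 is true.
  4. (¬x12 ∨ ¬x9) — ¬x12 is true.
  5. (x4 ∨ ¬x1 ∨ ¬x6) — x4 is true.
  6. (¬x4 ∨ ¬x3 ∨ ¬x8) — ¬x3 is true.
  7. (¬x7 ∨ x2 ∨ ¬x10) — ¬x7 is true.
  8. (¬x11 ∨ x8) — x8 is true.
  9. (¬x2 ∨ ¬x12 ∨ ¬x9) — ¬x12 is true.
  10. (¬x10 ∨ x7 ∨ x1) — x1 is true.
  11. (x3 ∨ ¬x9) — ¬x9 is true.
  12. (¬x3 ∨ ¬x2) — ¬x3 is true.
  13. (¬x12 ∨ x6 ∨ ¬x8) — ¬x12 is true.
  14. (x12 ∨ ¬x7) — ¬x7 is true.
  15. (¬x4 ∨ ¬x7) — ¬x7 is true.
  16. (x2 ∨ x5 ∨ x9) — x2 is true.
  17. (x10 ∨ ¬x3 ∨ ¬x12) — x10 is true.
  18. (¬x2 ∨ ¬x6 ∨ ¬x12) — ¬x12 is true.
  19. (x4 ∨ ¬x8 ∨ x2) — x2 is true.
  20. (x2 ∨ ¬x11) — x2 is true.
  21. (¬x4 ∨ ¬x8 ∨ ¬x9) — ¬x9 is true.
  22. (¬x5 ∨ ¬x11 ∨ x4) — x4 is true.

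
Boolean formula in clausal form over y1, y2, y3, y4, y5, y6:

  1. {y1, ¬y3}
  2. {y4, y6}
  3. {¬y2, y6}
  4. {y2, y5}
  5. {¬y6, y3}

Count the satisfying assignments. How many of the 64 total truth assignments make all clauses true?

Case analysis on y6 and y2:
  y6=1, y2=1: remaining (y1,y3,y4,y5) ∈ {(1,1,0,0); (1,1,0,1); (1,1,1,0); (1,1,1,1)} — 4.
  y6=1, y2=0: remaining (y1,y3,y4,y5) ∈ {(1,1,0,1); (1,1,1,1)} — 2.
  y6=0, y2=1: a clause becomes empty — 0.
  y6=0, y2=0: remaining (y1,y3,y4,y5) ∈ {(0,0,1,1); (1,0,1,1); (1,1,1,1)} — 3.
Total: 4 + 2 + 0 + 3 = 9.

9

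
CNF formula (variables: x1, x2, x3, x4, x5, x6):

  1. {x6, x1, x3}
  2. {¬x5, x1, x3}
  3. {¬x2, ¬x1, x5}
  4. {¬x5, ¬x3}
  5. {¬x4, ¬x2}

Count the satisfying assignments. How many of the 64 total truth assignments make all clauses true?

23

Split on x1, then x3.
  x1=1, x3=1: remaining (x2,x4,x5,x6) ∈ {(0,0,0,0); (0,0,0,1); (0,1,0,0); (0,1,0,1)} — 4.
  x1=1, x3=0: x6 free; 5 ways for (x2,x4,x5) × 2^1 = 10.
  x1=0, x3=1: x6 free; 3 ways for (x2,x4,x5) × 2^1 = 6.
  x1=0, x3=0: remaining (x2,x4,x5,x6) ∈ {(0,0,0,1); (0,1,0,1); (1,0,0,1)} — 3.
Total: 4 + 10 + 6 + 3 = 23.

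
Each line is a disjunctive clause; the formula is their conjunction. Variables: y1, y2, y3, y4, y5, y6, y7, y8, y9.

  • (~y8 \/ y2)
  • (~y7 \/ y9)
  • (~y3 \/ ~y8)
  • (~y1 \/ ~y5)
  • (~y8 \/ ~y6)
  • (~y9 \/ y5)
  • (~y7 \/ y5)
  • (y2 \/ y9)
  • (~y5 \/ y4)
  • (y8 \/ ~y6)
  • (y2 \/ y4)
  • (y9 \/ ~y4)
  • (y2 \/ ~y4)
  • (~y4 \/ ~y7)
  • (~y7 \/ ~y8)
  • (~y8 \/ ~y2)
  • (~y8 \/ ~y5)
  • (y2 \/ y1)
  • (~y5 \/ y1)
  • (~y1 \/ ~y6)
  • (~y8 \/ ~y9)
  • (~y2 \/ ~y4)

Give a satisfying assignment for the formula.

y1=True  y2=True  y3=True  y4=False  y5=False  y6=False  y7=False  y8=False  y9=False

Check each clause:
  1. (y2 \/ ~y8) — ~y8 is true.
  2. (~y7 \/ y9) — ~y7 is true.
  3. (~y3 \/ ~y8) — ~y8 is true.
  4. (~y5 \/ ~y1) — ~y5 is true.
  5. (~y8 \/ ~y6) — ~y8 is true.
  6. (~y9 \/ y5) — ~y9 is true.
  7. (~y7 \/ y5) — ~y7 is true.
  8. (y9 \/ y2) — y2 is true.
  9. (~y5 \/ y4) — ~y5 is true.
  10. (~y6 \/ y8) — ~y6 is true.
  11. (y4 \/ y2) — y2 is true.
  12. (~y4 \/ y9) — ~y4 is true.
  13. (y2 \/ ~y4) — y2 is true.
  14. (~y4 \/ ~y7) — ~y7 is true.
  15. (~y7 \/ ~y8) — ~y8 is true.
  16. (~y8 \/ ~y2) — ~y8 is true.
  17. (~y8 \/ ~y5) — ~y8 is true.
  18. (y2 \/ y1) — y1 is true.
  19. (y1 \/ ~y5) — y1 is true.
  20. (~y6 \/ ~y1) — ~y6 is true.
  21. (~y9 \/ ~y8) — ~y8 is true.
  22. (~y2 \/ ~y4) — ~y4 is true.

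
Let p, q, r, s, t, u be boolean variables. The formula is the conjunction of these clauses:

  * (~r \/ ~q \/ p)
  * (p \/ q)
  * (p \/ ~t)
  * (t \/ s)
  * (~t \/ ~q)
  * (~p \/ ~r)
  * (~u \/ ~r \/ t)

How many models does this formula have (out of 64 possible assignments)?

10

Split on p, then t.
  p=T, t=T: remaining (q,r,s,u) ∈ {(F,F,F,F); (F,F,F,T); (F,F,T,F); (F,F,T,T)} — 4.
  p=T, t=F: remaining (q,r,s,u) ∈ {(F,F,T,F); (F,F,T,T); (T,F,T,F); (T,F,T,T)} — 4.
  p=F, t=T: a clause becomes empty — 0.
  p=F, t=F: remaining (q,r,s,u) ∈ {(T,F,T,F); (T,F,T,T)} — 2.
Total: 4 + 4 + 0 + 2 = 10.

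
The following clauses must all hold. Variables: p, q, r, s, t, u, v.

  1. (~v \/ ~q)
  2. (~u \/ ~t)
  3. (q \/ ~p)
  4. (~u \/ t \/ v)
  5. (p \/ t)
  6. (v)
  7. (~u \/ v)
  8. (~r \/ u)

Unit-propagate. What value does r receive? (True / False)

False

Unit clause (v) sets v = True.
(~q \/ ~v): since v = True, the clause reduces to (~q). q = False.
From (q \/ ~p) and q = False: p = False.
(t \/ p) with p = False leaves only t, so t = True.
(~u \/ ~t) with t = True leaves only ~u, so u = False.
From (u \/ ~r) and u = False: r = False.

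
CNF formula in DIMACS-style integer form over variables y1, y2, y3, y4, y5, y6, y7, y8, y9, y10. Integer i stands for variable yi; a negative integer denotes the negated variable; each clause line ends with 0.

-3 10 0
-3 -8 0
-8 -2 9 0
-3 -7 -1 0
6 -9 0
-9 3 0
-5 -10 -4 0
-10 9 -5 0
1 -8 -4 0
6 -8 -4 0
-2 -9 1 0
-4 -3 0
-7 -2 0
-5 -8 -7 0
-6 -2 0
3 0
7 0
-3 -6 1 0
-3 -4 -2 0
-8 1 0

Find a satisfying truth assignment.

y1=F, y2=F, y3=T, y4=F, y5=F, y6=F, y7=T, y8=F, y9=F, y10=T

Unit propagation: (y3) forces y3 = True.
The clause (y10) is unit: y10 must be True.
Unit propagation: (~y8) forces y8 = False.
Unit propagation: (~y4) forces y4 = False.
(y7) is a unit clause, so y7 = True.
(~y1) is a unit clause, so y1 = False.
Unit propagation: (~y2) forces y2 = False.
Unit propagation: (~y6) forces y6 = False.
Unit propagation: (~y9) forces y9 = False.
(~y5) is a unit clause, so y5 = False.
Check each clause:
  1. (y10 \/ ~y3) — y10 is true.
  2. (~y3 \/ ~y8) — ~y8 is true.
  3. (y9 \/ ~y2 \/ ~y8) — ~y8 is true.
  4. (~y1 \/ ~y7 \/ ~y3) — ~y1 is true.
  5. (~y9 \/ y6) — ~y9 is true.
  6. (~y9 \/ y3) — y3 is true.
  7. (~y4 \/ ~y10 \/ ~y5) — ~y5 is true.
  8. (y9 \/ ~y10 \/ ~y5) — ~y5 is true.
  9. (~y8 \/ y1 \/ ~y4) — ~y8 is true.
  10. (~y4 \/ y6 \/ ~y8) — ~y8 is true.
  11. (~y9 \/ ~y2 \/ y1) — ~y2 is true.
  12. (~y4 \/ ~y3) — ~y4 is true.
  13. (~y2 \/ ~y7) — ~y2 is true.
  14. (~y8 \/ ~y5 \/ ~y7) — ~y8 is true.
  15. (~y6 \/ ~y2) — ~y6 is true.
  16. (y3) — y3 is true.
  17. (y7) — y7 is true.
  18. (y1 \/ ~y6 \/ ~y3) — ~y6 is true.
  19. (~y3 \/ ~y4 \/ ~y2) — ~y4 is true.
  20. (~y8 \/ y1) — ~y8 is true.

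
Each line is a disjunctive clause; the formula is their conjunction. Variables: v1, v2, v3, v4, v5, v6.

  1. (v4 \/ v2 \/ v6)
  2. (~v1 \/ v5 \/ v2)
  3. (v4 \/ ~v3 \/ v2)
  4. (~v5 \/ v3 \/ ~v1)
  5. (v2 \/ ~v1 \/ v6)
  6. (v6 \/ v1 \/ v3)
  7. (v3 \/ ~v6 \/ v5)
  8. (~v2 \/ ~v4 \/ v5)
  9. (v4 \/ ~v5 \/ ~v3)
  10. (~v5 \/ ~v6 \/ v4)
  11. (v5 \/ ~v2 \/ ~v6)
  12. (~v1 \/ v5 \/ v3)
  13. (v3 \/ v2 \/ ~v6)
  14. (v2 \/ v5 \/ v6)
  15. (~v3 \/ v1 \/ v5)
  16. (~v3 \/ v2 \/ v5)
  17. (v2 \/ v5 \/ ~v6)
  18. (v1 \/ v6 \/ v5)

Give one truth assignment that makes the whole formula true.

v1=0, v2=0, v3=1, v4=1, v5=1, v6=1

Branch on v1: take v1 = False.
The remaining clauses are satisfied by v2 = False, v3 = True, v4 = True, v5 = True, v6 = True.
Every clause has at least one true literal under this assignment.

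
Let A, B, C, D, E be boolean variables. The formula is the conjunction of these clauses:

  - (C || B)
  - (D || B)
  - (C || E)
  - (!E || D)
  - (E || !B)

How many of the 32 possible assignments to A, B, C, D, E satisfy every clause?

The models are:
  A=F B=F C=T D=T E=F
  A=F B=F C=T D=T E=T
  A=F B=T C=F D=T E=T
  A=F B=T C=T D=T E=T
  A=T B=F C=T D=T E=F
  A=T B=F C=T D=T E=T
  A=T B=T C=F D=T E=T
  A=T B=T C=T D=T E=T
Count: 8.

8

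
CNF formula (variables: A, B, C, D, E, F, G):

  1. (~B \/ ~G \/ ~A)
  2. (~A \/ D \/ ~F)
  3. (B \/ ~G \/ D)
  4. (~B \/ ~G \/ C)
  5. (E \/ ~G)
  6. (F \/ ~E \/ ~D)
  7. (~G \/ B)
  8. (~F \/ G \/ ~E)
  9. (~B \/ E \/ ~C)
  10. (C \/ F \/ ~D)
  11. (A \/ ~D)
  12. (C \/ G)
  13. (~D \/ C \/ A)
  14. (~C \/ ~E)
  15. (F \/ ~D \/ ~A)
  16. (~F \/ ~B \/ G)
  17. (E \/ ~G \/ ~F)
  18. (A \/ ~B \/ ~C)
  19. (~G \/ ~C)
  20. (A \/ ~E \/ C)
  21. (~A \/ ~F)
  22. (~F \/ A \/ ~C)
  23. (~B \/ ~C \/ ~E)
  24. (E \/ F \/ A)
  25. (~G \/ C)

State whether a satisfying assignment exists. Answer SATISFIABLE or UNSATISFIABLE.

Branch on A: take A = True.
  then F is forced to False.
  then D is forced to False.
The remaining clauses are satisfied by B = False, C = True, E = False, G = False.
So A = T  B = F  C = T  D = F  E = F  F = F  G = F is a satisfying assignment.

SATISFIABLE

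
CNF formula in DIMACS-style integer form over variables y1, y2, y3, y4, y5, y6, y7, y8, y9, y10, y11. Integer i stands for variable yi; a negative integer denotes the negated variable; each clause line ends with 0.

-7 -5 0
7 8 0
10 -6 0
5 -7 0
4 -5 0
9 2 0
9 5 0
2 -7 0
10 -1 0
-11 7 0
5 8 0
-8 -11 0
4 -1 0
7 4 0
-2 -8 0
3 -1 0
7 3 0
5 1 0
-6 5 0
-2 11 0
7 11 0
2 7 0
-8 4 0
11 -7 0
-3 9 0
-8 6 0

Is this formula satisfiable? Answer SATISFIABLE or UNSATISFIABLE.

UNSATISFIABLE

y7 = True:
  propagation gives y5=False; an empty clause results — contradiction.
y7 = False:
  propagation gives y8=True, y11=False; an empty clause results — contradiction.
Every branch closes, so no satisfying assignment exists.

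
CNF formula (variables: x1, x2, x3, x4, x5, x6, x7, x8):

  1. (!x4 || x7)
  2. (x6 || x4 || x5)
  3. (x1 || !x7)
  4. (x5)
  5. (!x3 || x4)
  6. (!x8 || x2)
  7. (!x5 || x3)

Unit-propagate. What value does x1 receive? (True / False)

True

(x5) is a unit clause: x5 = True.
In (x3 || !x5), !x5 is now false; x3 must hold, so x3 = True.
(!x3 || x4): since x3 = True, the clause reduces to (x4). x4 = True.
From (!x4 || x7) and x4 = True: x7 = True.
(!x7 || x1) with x7 = True leaves only x1, so x1 = True.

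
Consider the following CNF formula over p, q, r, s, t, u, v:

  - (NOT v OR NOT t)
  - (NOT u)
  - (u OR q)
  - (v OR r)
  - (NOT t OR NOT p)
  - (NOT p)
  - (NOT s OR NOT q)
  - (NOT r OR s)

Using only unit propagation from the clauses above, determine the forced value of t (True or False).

(NOT u) is a unit clause: u = False.
In (q OR u), u is now false; q must hold, so q = True.
(NOT p) stands alone — p = False.
(NOT s OR NOT q): since q = True, the clause reduces to (NOT s). s = False.
In (NOT r OR s), s is now false; NOT r must hold, so r = False.
From (v OR r) and r = False: v = True.
From (NOT v OR NOT t) and v = True: t = False.

False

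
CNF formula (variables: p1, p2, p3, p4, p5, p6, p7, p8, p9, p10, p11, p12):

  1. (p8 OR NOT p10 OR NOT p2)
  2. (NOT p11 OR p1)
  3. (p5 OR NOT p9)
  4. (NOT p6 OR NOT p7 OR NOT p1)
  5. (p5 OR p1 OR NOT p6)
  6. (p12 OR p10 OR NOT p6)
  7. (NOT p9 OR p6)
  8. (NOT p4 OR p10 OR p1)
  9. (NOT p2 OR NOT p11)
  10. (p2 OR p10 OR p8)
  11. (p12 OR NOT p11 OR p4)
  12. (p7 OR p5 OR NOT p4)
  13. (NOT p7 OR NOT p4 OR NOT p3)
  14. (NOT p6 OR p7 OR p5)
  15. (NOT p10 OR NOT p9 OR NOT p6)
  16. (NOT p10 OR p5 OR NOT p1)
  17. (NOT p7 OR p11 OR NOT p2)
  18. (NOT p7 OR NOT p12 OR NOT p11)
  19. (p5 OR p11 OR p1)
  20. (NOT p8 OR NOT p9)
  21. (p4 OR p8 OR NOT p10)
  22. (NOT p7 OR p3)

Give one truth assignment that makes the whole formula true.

p1 = False, p2 = False, p3 = False, p4 = True, p5 = True, p6 = True, p7 = False, p8 = False, p9 = False, p10 = True, p11 = False, p12 = False

Pure literal: p5 appears only positively; assign p5 = True.
p9 occurs only negated in the remaining clauses — set p9 = False.
Set p1 = False and propagate.
  then p11 is forced to False.
Try p2 = False.
Branch on p3: take p3 = False.
  then p7 is forced to False.
The remaining clauses are satisfied by p4 = True, p6 = True, p8 = False, p10 = True, p12 = False.
Every clause has at least one true literal under this assignment.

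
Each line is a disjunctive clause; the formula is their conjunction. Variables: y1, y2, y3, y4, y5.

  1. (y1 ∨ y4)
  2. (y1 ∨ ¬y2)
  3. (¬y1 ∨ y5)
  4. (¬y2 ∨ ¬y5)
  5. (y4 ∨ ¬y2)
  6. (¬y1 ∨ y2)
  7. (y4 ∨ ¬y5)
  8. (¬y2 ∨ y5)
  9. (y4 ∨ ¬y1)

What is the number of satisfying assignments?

4

The models are:
  y1=0 y2=0 y3=0 y4=1 y5=0
  y1=0 y2=0 y3=0 y4=1 y5=1
  y1=0 y2=0 y3=1 y4=1 y5=0
  y1=0 y2=0 y3=1 y4=1 y5=1
Count: 4.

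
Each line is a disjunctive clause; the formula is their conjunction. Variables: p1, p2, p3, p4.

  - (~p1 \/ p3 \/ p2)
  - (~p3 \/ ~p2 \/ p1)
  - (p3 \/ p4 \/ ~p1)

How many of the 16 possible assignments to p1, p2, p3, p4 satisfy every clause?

11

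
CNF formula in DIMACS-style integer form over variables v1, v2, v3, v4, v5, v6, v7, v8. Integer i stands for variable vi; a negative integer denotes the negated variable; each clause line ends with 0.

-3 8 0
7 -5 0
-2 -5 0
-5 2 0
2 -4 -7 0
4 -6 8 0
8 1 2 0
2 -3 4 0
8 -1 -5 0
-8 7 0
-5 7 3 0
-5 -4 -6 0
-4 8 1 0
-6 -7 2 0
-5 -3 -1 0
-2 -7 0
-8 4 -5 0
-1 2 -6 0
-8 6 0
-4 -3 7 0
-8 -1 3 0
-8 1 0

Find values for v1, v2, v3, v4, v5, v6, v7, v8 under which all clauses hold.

v5 occurs only negated in the remaining clauses — set v5 = False.
Try v1 = True.
Try v2 = False.
  then v6 is forced to False.
  then v8 is forced to False.
  then v3 is forced to False.
Set v4 = True and propagate.
  then v7 is forced to False.
Every clause has at least one true literal under this assignment.

v1 = True, v2 = False, v3 = False, v4 = True, v5 = False, v6 = False, v7 = False, v8 = False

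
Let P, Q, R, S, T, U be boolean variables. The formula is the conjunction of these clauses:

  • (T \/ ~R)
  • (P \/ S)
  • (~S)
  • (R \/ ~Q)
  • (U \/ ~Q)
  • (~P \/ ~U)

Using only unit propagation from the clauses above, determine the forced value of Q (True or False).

False

Unit clause (~S) sets S = False.
In (S \/ P), S is now false; P must hold, so P = True.
(~P \/ ~U): since P = True, the clause reduces to (~U). U = False.
In (U \/ ~Q), U is now false; ~Q must hold, so Q = False.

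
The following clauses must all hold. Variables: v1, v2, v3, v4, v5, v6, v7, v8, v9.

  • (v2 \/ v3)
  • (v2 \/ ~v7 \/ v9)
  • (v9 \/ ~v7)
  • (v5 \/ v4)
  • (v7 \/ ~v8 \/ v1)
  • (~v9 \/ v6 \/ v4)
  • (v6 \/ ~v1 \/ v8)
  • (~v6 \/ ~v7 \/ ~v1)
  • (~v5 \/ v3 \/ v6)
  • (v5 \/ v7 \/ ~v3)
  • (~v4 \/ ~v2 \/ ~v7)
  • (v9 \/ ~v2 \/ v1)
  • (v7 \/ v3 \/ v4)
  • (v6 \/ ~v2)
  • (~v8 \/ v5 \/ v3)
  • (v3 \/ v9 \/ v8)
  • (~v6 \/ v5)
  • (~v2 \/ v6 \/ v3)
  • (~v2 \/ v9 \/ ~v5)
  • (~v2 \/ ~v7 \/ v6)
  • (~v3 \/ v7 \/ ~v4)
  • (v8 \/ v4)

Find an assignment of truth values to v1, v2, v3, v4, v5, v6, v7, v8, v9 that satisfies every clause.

v1=F, v2=T, v3=T, v4=F, v5=T, v6=T, v7=T, v8=T, v9=T

Set v1 = False and propagate.
Branch on v2: take v2 = True.
  then v9 is forced to True.
  then v6 is forced to True.
  then v5 is forced to True.
The remaining clauses are satisfied by v3 = True, v4 = False, v7 = True, v8 = True.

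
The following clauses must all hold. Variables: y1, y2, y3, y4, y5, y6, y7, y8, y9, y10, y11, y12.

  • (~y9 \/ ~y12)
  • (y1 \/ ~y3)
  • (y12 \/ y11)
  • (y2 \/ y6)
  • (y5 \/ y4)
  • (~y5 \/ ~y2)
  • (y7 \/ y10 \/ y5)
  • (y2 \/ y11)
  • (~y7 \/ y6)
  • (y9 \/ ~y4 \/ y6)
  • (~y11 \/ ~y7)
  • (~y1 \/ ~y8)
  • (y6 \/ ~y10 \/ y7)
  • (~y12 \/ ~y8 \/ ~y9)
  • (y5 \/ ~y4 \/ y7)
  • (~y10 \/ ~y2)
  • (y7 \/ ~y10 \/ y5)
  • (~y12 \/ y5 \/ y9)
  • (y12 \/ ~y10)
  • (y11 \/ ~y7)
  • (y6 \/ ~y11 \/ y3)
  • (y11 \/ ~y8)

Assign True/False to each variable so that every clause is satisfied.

Pure literal: y6 appears only positively; assign y6 = True.
y8 occurs only negated in the remaining clauses — set y8 = False.
Try y1 = True.
Set y2 = False and propagate.
  then y11 is forced to True.
  then y7 is forced to False.
Try y4 = False.
  then y5 is forced to True.
The remaining clauses are satisfied by y3 = True, y9 = False, y10 = False, y12 = True.

y1=T  y2=F  y3=T  y4=F  y5=T  y6=T  y7=F  y8=F  y9=F  y10=F  y11=T  y12=T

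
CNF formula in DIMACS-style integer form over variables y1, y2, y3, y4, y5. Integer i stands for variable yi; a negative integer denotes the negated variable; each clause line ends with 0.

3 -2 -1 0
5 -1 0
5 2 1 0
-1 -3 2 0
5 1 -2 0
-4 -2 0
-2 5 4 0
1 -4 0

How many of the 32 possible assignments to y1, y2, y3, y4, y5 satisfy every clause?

Satisfying assignments:
  y1=F y2=F y3=F y4=F y5=T
  y1=F y2=F y3=T y4=F y5=T
  y1=F y2=T y3=F y4=F y5=T
  y1=F y2=T y3=T y4=F y5=T
  y1=T y2=F y3=F y4=F y5=T
  y1=T y2=F y3=F y4=T y5=T
  y1=T y2=T y3=T y4=F y5=T
That's 7 in total.

7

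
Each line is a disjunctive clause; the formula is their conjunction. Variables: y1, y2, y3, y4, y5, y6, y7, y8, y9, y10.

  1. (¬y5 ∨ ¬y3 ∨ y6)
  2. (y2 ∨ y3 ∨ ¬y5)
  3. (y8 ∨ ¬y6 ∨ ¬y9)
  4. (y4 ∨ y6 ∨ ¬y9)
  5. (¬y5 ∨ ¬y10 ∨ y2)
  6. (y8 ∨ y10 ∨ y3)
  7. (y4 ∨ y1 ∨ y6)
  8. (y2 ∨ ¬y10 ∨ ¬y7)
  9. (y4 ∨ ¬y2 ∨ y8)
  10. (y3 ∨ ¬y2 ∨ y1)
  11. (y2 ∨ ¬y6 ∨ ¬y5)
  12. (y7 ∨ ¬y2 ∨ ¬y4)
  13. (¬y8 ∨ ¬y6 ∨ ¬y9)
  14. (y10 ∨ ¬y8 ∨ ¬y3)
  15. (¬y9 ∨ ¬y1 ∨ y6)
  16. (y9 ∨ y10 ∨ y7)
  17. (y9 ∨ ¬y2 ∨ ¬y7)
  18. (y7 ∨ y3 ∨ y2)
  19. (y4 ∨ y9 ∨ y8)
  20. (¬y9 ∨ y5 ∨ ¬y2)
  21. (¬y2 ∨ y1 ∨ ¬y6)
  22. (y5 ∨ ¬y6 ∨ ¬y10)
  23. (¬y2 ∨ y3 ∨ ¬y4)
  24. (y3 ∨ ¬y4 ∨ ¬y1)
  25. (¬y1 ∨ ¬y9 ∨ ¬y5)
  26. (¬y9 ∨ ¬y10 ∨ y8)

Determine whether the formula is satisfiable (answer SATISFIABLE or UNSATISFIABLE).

SATISFIABLE

Branch on y1: take y1 = True.
Branch on y2: take y2 = False.
Try y3 = True.
For the remaining variables, y4 = True, y5 = False, y6 = True, y7 = True, y8 = False, y9 = False, y10 = False works.
So y1 = True, y2 = False, y3 = True, y4 = True, y5 = False, y6 = True, y7 = True, y8 = False, y9 = False, y10 = False is a satisfying assignment.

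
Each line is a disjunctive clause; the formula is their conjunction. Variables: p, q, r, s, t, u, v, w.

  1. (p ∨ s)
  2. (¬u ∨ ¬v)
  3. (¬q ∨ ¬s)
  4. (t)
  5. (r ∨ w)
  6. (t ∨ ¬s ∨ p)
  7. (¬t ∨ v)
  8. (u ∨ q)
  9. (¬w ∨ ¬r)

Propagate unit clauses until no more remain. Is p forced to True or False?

(t) stands alone — t = True.
(v ∨ ¬t) with t = True leaves only v, so v = True.
(¬u ∨ ¬v): since v = True, the clause reduces to (¬u). u = False.
(u ∨ q) with u = False leaves only q, so q = True.
In (¬q ∨ ¬s), ¬q is now false; ¬s must hold, so s = False.
In (p ∨ s), s is now false; p must hold, so p = True.

True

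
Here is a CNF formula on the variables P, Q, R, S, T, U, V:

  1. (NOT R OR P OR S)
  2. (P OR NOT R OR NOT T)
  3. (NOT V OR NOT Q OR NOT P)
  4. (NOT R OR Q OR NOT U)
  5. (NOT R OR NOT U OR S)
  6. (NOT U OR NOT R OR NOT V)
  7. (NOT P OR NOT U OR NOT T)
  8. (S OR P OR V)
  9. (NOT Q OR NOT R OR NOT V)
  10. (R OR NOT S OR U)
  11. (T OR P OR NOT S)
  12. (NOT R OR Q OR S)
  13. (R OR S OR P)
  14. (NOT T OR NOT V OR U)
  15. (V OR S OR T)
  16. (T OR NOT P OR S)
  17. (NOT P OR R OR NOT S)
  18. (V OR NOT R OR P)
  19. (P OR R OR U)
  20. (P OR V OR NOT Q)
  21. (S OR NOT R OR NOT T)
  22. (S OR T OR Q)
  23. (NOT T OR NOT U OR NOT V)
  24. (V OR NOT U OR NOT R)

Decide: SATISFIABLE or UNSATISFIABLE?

SATISFIABLE

Branch on P: take P = True.
Set Q = True and propagate.
  then V is forced to False.
Try R = True.
  then U is forced to False.
For the remaining variables, S = True, T = True works.
So P = True, Q = True, R = True, S = True, T = True, U = False, V = False is a satisfying assignment.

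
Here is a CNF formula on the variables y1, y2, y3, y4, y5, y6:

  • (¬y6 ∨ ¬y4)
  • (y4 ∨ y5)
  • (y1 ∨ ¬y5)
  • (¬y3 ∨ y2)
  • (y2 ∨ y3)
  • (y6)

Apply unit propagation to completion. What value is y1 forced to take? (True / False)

True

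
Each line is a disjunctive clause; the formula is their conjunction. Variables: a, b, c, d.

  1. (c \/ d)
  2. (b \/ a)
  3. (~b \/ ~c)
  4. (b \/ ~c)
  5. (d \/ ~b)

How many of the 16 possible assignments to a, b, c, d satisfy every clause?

3

The models are:
  a=0 b=1 c=0 d=1
  a=1 b=0 c=0 d=1
  a=1 b=1 c=0 d=1
That's 3 in total.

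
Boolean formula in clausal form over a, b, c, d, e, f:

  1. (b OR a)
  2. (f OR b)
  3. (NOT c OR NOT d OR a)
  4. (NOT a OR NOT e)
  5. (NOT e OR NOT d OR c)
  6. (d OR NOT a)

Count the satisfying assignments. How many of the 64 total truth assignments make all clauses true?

16

Split on a, then d.
  a=T, d=T: c free; 3 ways for (b,e,f) × 2^1 = 6.
  a=T, d=F: a clause becomes empty — 0.
  a=F, d=T: remaining (b,c,e,f) ∈ {(T,F,F,F); (T,F,F,T)} — 2.
  a=F, d=F: forces b=T; c, e, f free → 2^3 = 8.
Total: 6 + 0 + 2 + 8 = 16.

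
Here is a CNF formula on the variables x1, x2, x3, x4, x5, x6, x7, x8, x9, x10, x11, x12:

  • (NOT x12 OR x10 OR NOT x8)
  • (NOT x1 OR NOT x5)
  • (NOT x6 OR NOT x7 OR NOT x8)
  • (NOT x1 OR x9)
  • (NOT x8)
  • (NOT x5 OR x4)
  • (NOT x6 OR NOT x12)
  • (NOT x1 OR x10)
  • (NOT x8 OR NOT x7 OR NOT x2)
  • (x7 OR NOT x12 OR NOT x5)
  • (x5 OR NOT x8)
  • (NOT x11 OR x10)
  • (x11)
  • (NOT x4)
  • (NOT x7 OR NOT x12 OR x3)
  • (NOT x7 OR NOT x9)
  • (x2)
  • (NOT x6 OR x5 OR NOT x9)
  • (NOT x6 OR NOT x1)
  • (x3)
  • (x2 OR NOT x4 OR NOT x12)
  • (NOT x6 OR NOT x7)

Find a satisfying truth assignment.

x1 = False, x2 = True, x3 = True, x4 = False, x5 = False, x6 = False, x7 = True, x8 = False, x9 = False, x10 = True, x11 = True, x12 = False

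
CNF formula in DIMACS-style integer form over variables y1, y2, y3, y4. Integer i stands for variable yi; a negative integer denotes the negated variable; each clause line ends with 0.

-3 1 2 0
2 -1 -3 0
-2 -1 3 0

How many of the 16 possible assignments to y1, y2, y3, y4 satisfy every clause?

10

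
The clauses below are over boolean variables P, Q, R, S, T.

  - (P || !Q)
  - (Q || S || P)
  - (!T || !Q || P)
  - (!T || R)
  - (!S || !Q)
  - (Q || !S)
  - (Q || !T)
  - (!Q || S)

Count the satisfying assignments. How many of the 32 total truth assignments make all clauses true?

2

Satisfying assignments:
  P=1 Q=0 R=0 S=0 T=0
  P=1 Q=0 R=1 S=0 T=0
That's 2 in total.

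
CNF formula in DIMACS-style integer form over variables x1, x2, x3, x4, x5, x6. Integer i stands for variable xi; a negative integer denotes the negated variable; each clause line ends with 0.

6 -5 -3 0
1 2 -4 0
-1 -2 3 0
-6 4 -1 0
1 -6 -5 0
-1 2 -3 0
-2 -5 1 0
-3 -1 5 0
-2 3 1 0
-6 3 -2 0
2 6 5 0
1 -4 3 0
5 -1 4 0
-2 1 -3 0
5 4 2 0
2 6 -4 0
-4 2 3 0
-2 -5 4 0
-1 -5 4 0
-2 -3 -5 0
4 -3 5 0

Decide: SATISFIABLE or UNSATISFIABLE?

SATISFIABLE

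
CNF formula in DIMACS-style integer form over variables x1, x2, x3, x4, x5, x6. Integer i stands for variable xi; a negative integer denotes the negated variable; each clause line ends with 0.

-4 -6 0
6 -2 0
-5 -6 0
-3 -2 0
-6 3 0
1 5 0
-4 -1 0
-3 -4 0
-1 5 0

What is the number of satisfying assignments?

The models are:
  x1=F x2=F x3=F x4=F x5=T x6=F
  x1=F x2=F x3=F x4=T x5=T x6=F
  x1=F x2=F x3=T x4=F x5=T x6=F
  x1=T x2=F x3=F x4=F x5=T x6=F
  x1=T x2=F x3=T x4=F x5=T x6=F
Count: 5.

5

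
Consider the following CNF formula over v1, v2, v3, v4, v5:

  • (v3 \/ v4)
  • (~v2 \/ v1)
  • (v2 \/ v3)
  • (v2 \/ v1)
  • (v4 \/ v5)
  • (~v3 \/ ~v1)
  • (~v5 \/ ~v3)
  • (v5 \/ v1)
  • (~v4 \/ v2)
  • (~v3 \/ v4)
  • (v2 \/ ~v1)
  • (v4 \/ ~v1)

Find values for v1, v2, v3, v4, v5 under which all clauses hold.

v1 = True, v2 = True, v3 = False, v4 = True, v5 = False

Set v1 = True and propagate.
  then v3 is forced to False.
  then v4 is forced to True.
  then v2 is forced to True.
v5 is now unconstrained; take v5 = False.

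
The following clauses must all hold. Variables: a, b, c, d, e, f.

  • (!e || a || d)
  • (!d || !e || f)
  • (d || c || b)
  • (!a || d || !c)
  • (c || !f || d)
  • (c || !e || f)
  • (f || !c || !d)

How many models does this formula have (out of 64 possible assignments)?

26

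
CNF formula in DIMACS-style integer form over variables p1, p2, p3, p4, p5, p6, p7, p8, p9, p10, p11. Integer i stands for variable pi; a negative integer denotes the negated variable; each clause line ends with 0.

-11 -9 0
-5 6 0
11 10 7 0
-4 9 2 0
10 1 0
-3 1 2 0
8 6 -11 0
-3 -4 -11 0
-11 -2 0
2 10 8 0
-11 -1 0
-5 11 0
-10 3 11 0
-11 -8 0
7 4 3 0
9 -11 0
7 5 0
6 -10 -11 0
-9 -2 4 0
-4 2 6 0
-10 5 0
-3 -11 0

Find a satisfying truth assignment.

p1 = T, p2 = F, p3 = F, p4 = F, p5 = F, p6 = F, p7 = T, p8 = T, p9 = T, p10 = F, p11 = F

Check each clause:
  1. (~p11 \/ ~p9) — ~p11 is true.
  2. (p6 \/ ~p5) — ~p5 is true.
  3. (p10 \/ p11 \/ p7) — p7 is true.
  4. (p2 \/ p9 \/ ~p4) — p9 is true.
  5. (p10 \/ p1) — p1 is true.
  6. (p2 \/ p1 \/ ~p3) — p1 is true.
  7. (p6 \/ p8 \/ ~p11) — p8 is true.
  8. (~p3 \/ ~p11 \/ ~p4) — ~p3 is true.
  9. (~p2 \/ ~p11) — ~p11 is true.
  10. (p8 \/ p2 \/ p10) — p8 is true.
  11. (~p11 \/ ~p1) — ~p11 is true.
  12. (p11 \/ ~p5) — ~p5 is true.
  13. (~p10 \/ p3 \/ p11) — ~p10 is true.
  14. (~p8 \/ ~p11) — ~p11 is true.
  15. (p4 \/ p7 \/ p3) — p7 is true.
  16. (~p11 \/ p9) — p9 is true.
  17. (p7 \/ p5) — p7 is true.
  18. (~p11 \/ p6 \/ ~p10) — ~p11 is true.
  19. (~p9 \/ ~p2 \/ p4) — ~p2 is true.
  20. (p6 \/ ~p4 \/ p2) — ~p4 is true.
  21. (~p10 \/ p5) — ~p10 is true.
  22. (~p11 \/ ~p3) — ~p11 is true.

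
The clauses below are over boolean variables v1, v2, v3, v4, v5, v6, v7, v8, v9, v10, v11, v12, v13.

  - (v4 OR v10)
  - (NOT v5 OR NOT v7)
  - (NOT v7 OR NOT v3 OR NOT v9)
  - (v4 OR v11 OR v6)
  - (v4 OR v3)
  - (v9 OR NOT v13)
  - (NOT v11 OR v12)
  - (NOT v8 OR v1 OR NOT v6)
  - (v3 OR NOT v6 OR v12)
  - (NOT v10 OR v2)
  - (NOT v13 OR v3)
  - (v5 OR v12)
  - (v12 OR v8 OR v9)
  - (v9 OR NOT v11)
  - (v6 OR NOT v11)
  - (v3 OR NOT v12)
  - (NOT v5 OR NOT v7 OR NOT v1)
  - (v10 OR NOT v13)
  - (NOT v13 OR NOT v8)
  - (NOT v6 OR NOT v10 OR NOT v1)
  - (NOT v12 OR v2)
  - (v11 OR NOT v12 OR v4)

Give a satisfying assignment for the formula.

v1 = 0, v2 = 0, v3 = 1, v4 = 1, v5 = 1, v6 = 0, v7 = 0, v8 = 0, v9 = 1, v10 = 0, v11 = 0, v12 = 0, v13 = 0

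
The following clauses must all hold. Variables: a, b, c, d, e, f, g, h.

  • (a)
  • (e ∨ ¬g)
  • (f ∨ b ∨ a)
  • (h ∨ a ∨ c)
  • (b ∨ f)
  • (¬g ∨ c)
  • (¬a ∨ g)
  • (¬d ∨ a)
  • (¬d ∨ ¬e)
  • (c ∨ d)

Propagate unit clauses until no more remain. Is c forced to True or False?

True

(a) is a unit clause: a = True.
(¬a ∨ g) with a = True leaves only g, so g = True.
In (e ∨ ¬g), ¬g is now false; e must hold, so e = True.
From (¬g ∨ c) and g = True: c = True.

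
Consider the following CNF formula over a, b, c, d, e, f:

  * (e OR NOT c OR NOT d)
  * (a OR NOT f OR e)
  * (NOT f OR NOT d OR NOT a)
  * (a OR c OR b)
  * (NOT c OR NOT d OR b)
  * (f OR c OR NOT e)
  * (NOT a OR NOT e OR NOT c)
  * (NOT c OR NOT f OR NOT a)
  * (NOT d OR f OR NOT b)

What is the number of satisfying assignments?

19

Case analysis on c and a:
  c=T, a=T: remaining (b,d,e,f) ∈ {(F,F,F,F); (T,F,F,F)} — 2.
  c=T, a=F: 7 of the 16 assignments to (b,d,e,f) work.
  c=F, a=T: 7 of the 16 assignments to (b,d,e,f) work.
  c=F, a=F: remaining (b,d,e,f) ∈ {(T,F,F,F); (T,F,T,T); (T,T,T,T)} — 3.
Total: 2 + 7 + 7 + 3 = 19.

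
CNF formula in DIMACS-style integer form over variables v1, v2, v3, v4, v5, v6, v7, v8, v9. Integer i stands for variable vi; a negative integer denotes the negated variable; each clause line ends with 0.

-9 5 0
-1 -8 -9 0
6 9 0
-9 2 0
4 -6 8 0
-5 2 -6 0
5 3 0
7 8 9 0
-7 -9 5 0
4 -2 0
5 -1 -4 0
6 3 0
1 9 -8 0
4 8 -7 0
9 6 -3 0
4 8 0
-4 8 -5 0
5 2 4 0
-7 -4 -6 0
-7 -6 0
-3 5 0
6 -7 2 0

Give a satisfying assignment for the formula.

Branch on v1: take v1 = False.
Try v2 = True.
  then v4 is forced to True.
Try v3 = False.
  then v5 is forced to True.
  then v6 is forced to True.
  then v8 is forced to True.
  then v9 is forced to True.
  then v7 is forced to False.
Check each clause:
  1. (v5 OR NOT v9) — v5 is true.
  2. (NOT v1 OR NOT v9 OR NOT v8) — NOT v1 is true.
  3. (v9 OR v6) — v9 is true.
  4. (NOT v9 OR v2) — v2 is true.
  5. (NOT v6 OR v8 OR v4) — v8 is true.
  6. (NOT v5 OR v2 OR NOT v6) — v2 is true.
  7. (v5 OR v3) — v5 is true.
  8. (v7 OR v9 OR v8) — v8 is true.
  9. (NOT v9 OR NOT v7 OR v5) — NOT v7 is true.
  10. (NOT v2 OR v4) — v4 is true.
  11. (NOT v1 OR v5 OR NOT v4) — v5 is true.
  12. (v3 OR v6) — v6 is true.
  13. (v9 OR NOT v8 OR v1) — v9 is true.
  14. (NOT v7 OR v4 OR v8) — v8 is true.
  15. (NOT v3 OR v9 OR v6) — v9 is true.
  16. (v8 OR v4) — v8 is true.
  17. (NOT v5 OR NOT v4 OR v8) — v8 is true.
  18. (v2 OR v4 OR v5) — v2 is true.
  19. (NOT v4 OR NOT v7 OR NOT v6) — NOT v7 is true.
  20. (NOT v7 OR NOT v6) — NOT v7 is true.
  21. (v5 OR NOT v3) — NOT v3 is true.
  22. (v6 OR NOT v7 OR v2) — NOT v7 is true.

v1=F  v2=T  v3=F  v4=T  v5=T  v6=T  v7=F  v8=T  v9=T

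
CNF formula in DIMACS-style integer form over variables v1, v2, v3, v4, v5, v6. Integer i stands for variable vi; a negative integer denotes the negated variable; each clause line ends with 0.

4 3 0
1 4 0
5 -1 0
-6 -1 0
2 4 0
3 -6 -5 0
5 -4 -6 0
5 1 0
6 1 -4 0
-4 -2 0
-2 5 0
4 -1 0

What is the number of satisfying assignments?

3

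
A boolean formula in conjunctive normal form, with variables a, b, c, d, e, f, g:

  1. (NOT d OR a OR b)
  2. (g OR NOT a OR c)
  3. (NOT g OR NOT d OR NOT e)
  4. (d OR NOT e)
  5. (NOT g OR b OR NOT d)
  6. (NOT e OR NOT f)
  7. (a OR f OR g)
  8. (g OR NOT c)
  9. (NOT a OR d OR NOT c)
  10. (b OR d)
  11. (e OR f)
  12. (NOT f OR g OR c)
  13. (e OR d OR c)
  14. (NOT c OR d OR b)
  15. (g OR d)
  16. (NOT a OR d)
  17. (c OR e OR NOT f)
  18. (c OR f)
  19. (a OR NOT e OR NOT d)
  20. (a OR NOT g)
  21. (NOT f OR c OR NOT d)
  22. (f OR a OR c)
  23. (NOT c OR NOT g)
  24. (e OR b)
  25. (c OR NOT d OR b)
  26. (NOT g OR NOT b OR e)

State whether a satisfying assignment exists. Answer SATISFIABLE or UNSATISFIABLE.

UNSATISFIABLE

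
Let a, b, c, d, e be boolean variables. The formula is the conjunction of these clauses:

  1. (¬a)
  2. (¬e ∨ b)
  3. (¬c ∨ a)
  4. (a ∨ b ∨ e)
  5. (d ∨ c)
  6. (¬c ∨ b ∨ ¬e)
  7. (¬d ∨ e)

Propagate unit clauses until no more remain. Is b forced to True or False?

True

Unit clause (¬a) sets a = False.
(¬c ∨ a): since a = False, the clause reduces to (¬c). c = False.
From (d ∨ c) and c = False: d = True.
From (¬d ∨ e) and d = True: e = True.
(b ∨ ¬e) with e = True leaves only b, so b = True.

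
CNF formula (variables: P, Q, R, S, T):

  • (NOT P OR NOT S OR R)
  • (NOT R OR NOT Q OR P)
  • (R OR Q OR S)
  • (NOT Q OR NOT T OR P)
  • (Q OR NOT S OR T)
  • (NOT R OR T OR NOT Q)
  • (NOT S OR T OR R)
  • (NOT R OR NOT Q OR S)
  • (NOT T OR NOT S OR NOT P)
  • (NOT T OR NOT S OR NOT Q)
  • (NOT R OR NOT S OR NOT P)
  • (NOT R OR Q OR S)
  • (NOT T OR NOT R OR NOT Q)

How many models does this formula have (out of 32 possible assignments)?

5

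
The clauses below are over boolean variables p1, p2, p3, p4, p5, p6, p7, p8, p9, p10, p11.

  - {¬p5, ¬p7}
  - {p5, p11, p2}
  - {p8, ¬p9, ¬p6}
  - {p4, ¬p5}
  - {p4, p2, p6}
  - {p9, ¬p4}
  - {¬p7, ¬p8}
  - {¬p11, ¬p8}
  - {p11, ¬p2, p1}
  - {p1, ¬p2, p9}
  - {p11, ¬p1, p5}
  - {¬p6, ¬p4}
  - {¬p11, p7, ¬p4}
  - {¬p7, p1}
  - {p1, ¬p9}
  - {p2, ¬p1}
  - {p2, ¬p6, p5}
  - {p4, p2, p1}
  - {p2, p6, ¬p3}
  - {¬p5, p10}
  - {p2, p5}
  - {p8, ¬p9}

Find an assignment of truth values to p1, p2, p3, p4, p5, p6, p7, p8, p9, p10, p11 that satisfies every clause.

p1=T, p2=T, p3=F, p4=T, p5=T, p6=F, p7=F, p8=T, p9=T, p10=T, p11=F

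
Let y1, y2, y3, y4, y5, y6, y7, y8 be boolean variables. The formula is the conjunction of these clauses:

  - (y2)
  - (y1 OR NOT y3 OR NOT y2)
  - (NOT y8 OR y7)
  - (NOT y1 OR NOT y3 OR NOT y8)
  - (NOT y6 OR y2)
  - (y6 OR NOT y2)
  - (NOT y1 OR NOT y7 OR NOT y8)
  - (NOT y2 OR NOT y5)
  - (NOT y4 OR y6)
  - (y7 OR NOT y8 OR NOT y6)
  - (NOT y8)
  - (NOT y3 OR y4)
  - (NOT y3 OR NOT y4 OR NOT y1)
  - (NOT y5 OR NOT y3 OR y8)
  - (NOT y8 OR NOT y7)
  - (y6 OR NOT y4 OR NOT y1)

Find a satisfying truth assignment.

y1 = T, y2 = T, y3 = F, y4 = F, y5 = F, y6 = T, y7 = T, y8 = F

(y2) is a unit clause, so y2 = True.
The clause (y6) is unit: y6 must be True.
Unit propagation: (NOT y5) forces y5 = False.
(NOT y8) is a unit clause, so y8 = False.
Pure literal: y3 appears only negated; assign y3 = False.
y1, y4, y7 are now unconstrained; take y1 = True, y4 = False, y7 = True.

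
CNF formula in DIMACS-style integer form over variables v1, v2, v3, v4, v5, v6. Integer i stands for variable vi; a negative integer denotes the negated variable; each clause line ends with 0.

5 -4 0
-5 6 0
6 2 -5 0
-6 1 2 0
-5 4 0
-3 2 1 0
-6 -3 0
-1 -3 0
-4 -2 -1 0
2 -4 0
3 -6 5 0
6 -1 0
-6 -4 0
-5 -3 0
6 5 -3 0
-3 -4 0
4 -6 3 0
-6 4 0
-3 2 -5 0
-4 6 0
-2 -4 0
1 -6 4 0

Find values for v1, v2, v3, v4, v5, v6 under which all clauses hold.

v1=0, v2=1, v3=0, v4=0, v5=0, v6=0

Set v1 = False and propagate.
For the remaining variables, v2 = True, v3 = False, v4 = False, v5 = False, v6 = False works.
Every clause has at least one true literal under this assignment.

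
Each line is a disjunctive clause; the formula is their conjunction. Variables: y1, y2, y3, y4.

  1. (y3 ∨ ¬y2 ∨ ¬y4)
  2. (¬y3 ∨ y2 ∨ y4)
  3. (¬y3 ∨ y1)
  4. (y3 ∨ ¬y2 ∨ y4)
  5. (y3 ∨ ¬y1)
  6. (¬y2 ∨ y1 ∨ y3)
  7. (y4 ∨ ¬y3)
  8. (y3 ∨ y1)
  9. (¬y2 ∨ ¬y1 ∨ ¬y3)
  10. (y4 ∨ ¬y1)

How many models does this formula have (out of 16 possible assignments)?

1

Satisfying assignments:
  y1=T y2=F y3=T y4=T
That's 1 in total.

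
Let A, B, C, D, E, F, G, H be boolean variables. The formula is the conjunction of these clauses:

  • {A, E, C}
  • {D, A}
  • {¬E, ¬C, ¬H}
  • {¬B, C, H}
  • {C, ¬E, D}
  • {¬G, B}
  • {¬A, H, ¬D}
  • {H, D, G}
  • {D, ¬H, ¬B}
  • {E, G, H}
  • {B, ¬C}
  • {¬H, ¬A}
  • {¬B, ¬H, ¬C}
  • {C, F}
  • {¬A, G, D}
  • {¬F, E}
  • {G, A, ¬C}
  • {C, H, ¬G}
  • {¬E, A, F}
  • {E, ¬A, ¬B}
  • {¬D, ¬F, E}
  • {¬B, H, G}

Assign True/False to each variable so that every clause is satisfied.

A=True, B=True, C=True, D=False, E=True, F=False, G=True, H=False

Try A = True.
  then H is forced to False.
  then D is forced to False.
  then G is forced to True.
  then B is forced to True.
  then C is forced to True.
  then E is forced to True.
F is now unconstrained; take F = False.
Every clause has at least one true literal under this assignment.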